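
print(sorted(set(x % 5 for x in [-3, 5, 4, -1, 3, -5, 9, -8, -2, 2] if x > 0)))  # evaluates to [0, 2, 3, 4]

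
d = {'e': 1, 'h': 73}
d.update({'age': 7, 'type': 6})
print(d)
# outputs {'e': 1, 'h': 73, 'age': 7, 'type': 6}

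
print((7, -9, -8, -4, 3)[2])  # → -8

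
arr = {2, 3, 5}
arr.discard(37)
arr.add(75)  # {2, 3, 5, 75}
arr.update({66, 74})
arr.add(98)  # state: {2, 3, 5, 66, 74, 75, 98}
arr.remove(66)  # {2, 3, 5, 74, 75, 98}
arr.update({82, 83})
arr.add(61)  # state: {2, 3, 5, 61, 74, 75, 82, 83, 98}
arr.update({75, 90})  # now {2, 3, 5, 61, 74, 75, 82, 83, 90, 98}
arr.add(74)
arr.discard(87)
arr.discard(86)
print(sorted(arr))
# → [2, 3, 5, 61, 74, 75, 82, 83, 90, 98]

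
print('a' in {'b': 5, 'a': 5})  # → True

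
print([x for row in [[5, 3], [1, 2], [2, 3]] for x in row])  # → [5, 3, 1, 2, 2, 3]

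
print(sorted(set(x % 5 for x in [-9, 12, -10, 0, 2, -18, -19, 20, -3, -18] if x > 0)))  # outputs [0, 2]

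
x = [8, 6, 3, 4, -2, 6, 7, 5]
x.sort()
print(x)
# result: [-2, 3, 4, 5, 6, 6, 7, 8]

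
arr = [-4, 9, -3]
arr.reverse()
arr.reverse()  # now [-4, 9, -3]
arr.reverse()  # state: [-3, 9, -4]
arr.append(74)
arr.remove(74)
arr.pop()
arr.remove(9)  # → [-3]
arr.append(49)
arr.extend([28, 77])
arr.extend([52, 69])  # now [-3, 49, 28, 77, 52, 69]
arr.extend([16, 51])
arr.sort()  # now [-3, 16, 28, 49, 51, 52, 69, 77]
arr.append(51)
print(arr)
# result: [-3, 16, 28, 49, 51, 52, 69, 77, 51]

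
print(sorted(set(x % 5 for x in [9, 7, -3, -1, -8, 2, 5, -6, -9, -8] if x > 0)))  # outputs [0, 2, 4]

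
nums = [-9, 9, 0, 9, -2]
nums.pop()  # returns -2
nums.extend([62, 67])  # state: [-9, 9, 0, 9, 62, 67]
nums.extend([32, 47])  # [-9, 9, 0, 9, 62, 67, 32, 47]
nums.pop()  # 47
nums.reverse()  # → [32, 67, 62, 9, 0, 9, -9]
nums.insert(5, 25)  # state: [32, 67, 62, 9, 0, 25, 9, -9]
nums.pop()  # -9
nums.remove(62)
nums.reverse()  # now [9, 25, 0, 9, 67, 32]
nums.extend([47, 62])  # [9, 25, 0, 9, 67, 32, 47, 62]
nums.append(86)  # [9, 25, 0, 9, 67, 32, 47, 62, 86]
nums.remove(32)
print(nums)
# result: [9, 25, 0, 9, 67, 47, 62, 86]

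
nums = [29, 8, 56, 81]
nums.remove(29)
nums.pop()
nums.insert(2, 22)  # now [8, 56, 22]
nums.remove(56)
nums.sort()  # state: [8, 22]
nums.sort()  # [8, 22]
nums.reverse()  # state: [22, 8]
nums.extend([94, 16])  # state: [22, 8, 94, 16]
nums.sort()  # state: [8, 16, 22, 94]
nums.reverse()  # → [94, 22, 16, 8]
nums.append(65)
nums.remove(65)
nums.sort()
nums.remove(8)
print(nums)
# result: [16, 22, 94]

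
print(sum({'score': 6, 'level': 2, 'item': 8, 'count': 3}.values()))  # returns 19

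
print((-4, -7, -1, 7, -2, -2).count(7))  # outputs 1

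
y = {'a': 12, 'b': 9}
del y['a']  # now {'b': 9}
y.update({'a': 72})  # {'b': 9, 'a': 72}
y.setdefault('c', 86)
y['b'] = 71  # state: {'b': 71, 'a': 72, 'c': 86}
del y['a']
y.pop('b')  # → 71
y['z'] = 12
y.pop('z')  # 12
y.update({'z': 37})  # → {'c': 86, 'z': 37}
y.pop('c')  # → 86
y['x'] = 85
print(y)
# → {'z': 37, 'x': 85}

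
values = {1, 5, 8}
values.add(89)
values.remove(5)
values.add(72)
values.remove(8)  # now {1, 72, 89}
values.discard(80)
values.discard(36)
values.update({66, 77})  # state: {1, 66, 72, 77, 89}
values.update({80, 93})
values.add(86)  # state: {1, 66, 72, 77, 80, 86, 89, 93}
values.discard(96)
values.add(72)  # {1, 66, 72, 77, 80, 86, 89, 93}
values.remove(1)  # {66, 72, 77, 80, 86, 89, 93}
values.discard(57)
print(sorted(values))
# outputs [66, 72, 77, 80, 86, 89, 93]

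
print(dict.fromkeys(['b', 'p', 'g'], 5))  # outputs {'b': 5, 'p': 5, 'g': 5}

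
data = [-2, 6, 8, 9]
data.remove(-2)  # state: [6, 8, 9]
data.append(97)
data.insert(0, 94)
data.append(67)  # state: [94, 6, 8, 9, 97, 67]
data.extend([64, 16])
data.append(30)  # [94, 6, 8, 9, 97, 67, 64, 16, 30]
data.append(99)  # [94, 6, 8, 9, 97, 67, 64, 16, 30, 99]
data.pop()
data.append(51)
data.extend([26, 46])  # [94, 6, 8, 9, 97, 67, 64, 16, 30, 51, 26, 46]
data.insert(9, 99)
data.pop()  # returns 46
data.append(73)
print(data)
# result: [94, 6, 8, 9, 97, 67, 64, 16, 30, 99, 51, 26, 73]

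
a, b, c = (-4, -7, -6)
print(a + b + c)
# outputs -17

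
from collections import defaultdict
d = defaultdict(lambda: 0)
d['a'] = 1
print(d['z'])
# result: 0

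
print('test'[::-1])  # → tset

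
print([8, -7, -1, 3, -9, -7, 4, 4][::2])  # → [8, -1, -9, 4]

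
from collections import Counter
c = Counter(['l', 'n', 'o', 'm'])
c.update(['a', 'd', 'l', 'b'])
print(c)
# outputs Counter({'l': 2, 'n': 1, 'o': 1, 'm': 1, 'a': 1, 'd': 1, 'b': 1})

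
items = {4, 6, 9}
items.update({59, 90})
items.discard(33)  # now {4, 6, 9, 59, 90}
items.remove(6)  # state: {4, 9, 59, 90}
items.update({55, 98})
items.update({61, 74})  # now {4, 9, 55, 59, 61, 74, 90, 98}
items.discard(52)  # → {4, 9, 55, 59, 61, 74, 90, 98}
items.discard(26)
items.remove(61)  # {4, 9, 55, 59, 74, 90, 98}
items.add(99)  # {4, 9, 55, 59, 74, 90, 98, 99}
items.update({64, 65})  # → {4, 9, 55, 59, 64, 65, 74, 90, 98, 99}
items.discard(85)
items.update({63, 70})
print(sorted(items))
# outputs [4, 9, 55, 59, 63, 64, 65, 70, 74, 90, 98, 99]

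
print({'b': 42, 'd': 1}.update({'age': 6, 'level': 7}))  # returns None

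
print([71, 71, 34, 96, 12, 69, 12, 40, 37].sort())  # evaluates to None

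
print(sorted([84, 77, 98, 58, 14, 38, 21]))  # [14, 21, 38, 58, 77, 84, 98]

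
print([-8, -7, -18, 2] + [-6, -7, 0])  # [-8, -7, -18, 2, -6, -7, 0]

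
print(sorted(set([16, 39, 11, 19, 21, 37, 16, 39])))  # [11, 16, 19, 21, 37, 39]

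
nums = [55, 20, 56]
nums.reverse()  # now [56, 20, 55]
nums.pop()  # 55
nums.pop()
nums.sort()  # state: [56]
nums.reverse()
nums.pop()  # 56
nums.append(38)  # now [38]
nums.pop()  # 38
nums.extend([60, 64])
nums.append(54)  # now [60, 64, 54]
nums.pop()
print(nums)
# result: [60, 64]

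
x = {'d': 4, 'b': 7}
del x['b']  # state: {'d': 4}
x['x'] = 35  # {'d': 4, 'x': 35}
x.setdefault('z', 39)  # 39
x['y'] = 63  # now {'d': 4, 'x': 35, 'z': 39, 'y': 63}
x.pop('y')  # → 63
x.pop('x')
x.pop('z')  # 39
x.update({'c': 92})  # {'d': 4, 'c': 92}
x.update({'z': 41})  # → {'d': 4, 'c': 92, 'z': 41}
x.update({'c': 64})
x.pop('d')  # 4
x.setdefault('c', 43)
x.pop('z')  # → 41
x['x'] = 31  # {'c': 64, 'x': 31}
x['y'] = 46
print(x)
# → {'c': 64, 'x': 31, 'y': 46}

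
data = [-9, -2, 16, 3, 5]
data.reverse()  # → [5, 3, 16, -2, -9]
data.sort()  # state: [-9, -2, 3, 5, 16]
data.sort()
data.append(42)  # [-9, -2, 3, 5, 16, 42]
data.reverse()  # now [42, 16, 5, 3, -2, -9]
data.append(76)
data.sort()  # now [-9, -2, 3, 5, 16, 42, 76]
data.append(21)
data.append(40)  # [-9, -2, 3, 5, 16, 42, 76, 21, 40]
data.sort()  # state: [-9, -2, 3, 5, 16, 21, 40, 42, 76]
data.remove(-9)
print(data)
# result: [-2, 3, 5, 16, 21, 40, 42, 76]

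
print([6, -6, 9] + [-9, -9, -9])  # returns [6, -6, 9, -9, -9, -9]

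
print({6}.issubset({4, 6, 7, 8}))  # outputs True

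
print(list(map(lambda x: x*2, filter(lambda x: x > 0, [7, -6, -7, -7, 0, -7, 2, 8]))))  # [14, 4, 16]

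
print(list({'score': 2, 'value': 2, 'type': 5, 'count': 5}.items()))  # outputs [('score', 2), ('value', 2), ('type', 5), ('count', 5)]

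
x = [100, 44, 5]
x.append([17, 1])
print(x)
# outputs [100, 44, 5, [17, 1]]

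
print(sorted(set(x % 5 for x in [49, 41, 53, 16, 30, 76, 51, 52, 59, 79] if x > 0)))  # [0, 1, 2, 3, 4]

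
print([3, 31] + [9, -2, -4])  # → [3, 31, 9, -2, -4]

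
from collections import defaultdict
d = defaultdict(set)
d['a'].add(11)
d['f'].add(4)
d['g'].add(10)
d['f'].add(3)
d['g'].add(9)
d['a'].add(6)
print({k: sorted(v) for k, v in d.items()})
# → {'a': [6, 11], 'f': [3, 4], 'g': [9, 10]}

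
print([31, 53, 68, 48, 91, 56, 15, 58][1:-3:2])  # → [53, 48]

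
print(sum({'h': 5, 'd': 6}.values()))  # 11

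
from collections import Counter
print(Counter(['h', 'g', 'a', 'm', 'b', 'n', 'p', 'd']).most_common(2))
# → [('h', 1), ('g', 1)]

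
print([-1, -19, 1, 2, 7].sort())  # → None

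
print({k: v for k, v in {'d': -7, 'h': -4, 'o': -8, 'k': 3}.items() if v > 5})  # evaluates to {}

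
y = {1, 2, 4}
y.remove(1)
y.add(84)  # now {2, 4, 84}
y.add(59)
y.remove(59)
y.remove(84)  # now {2, 4}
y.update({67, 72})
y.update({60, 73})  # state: {2, 4, 60, 67, 72, 73}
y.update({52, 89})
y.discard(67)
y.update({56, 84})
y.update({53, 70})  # {2, 4, 52, 53, 56, 60, 70, 72, 73, 84, 89}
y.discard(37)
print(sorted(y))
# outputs [2, 4, 52, 53, 56, 60, 70, 72, 73, 84, 89]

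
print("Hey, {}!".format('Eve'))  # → Hey, Eve!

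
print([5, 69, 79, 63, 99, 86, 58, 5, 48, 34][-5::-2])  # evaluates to [86, 63, 69]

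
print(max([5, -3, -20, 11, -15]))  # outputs 11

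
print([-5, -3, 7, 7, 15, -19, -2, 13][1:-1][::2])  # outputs [-3, 7, -19]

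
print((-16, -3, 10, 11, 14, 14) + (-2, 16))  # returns (-16, -3, 10, 11, 14, 14, -2, 16)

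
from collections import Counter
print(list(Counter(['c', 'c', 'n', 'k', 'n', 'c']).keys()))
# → ['c', 'n', 'k']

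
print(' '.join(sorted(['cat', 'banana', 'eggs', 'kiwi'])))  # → banana cat eggs kiwi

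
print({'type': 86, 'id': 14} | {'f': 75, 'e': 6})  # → {'type': 86, 'id': 14, 'f': 75, 'e': 6}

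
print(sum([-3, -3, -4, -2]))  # -12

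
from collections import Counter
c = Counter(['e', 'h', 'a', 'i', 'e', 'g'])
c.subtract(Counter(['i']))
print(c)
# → Counter({'e': 2, 'h': 1, 'a': 1, 'g': 1, 'i': 0})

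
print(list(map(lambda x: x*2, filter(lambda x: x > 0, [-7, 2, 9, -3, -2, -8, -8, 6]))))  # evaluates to [4, 18, 12]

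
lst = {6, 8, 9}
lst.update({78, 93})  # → {6, 8, 9, 78, 93}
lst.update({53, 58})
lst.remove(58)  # {6, 8, 9, 53, 78, 93}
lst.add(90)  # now {6, 8, 9, 53, 78, 90, 93}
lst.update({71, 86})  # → {6, 8, 9, 53, 71, 78, 86, 90, 93}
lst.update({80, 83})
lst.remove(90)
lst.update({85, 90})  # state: {6, 8, 9, 53, 71, 78, 80, 83, 85, 86, 90, 93}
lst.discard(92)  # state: {6, 8, 9, 53, 71, 78, 80, 83, 85, 86, 90, 93}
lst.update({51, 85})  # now {6, 8, 9, 51, 53, 71, 78, 80, 83, 85, 86, 90, 93}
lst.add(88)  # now {6, 8, 9, 51, 53, 71, 78, 80, 83, 85, 86, 88, 90, 93}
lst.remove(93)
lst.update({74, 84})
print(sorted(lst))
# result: [6, 8, 9, 51, 53, 71, 74, 78, 80, 83, 84, 85, 86, 88, 90]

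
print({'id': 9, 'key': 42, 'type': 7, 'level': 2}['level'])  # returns 2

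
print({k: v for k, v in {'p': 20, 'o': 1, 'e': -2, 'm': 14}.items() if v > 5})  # {'p': 20, 'm': 14}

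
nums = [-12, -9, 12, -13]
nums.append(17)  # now [-12, -9, 12, -13, 17]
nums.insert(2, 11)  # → [-12, -9, 11, 12, -13, 17]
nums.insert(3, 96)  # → [-12, -9, 11, 96, 12, -13, 17]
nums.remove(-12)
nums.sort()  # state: [-13, -9, 11, 12, 17, 96]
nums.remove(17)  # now [-13, -9, 11, 12, 96]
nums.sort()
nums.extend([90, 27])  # [-13, -9, 11, 12, 96, 90, 27]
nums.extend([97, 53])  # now [-13, -9, 11, 12, 96, 90, 27, 97, 53]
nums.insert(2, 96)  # [-13, -9, 96, 11, 12, 96, 90, 27, 97, 53]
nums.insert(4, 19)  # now [-13, -9, 96, 11, 19, 12, 96, 90, 27, 97, 53]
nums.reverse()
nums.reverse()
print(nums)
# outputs [-13, -9, 96, 11, 19, 12, 96, 90, 27, 97, 53]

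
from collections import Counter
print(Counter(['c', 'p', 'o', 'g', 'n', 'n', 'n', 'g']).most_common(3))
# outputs [('n', 3), ('g', 2), ('c', 1)]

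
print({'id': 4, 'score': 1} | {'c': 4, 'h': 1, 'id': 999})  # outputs {'id': 999, 'score': 1, 'c': 4, 'h': 1}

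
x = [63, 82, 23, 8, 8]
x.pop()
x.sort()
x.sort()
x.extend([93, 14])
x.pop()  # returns 14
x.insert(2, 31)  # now [8, 23, 31, 63, 82, 93]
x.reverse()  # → [93, 82, 63, 31, 23, 8]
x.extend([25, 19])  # [93, 82, 63, 31, 23, 8, 25, 19]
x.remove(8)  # [93, 82, 63, 31, 23, 25, 19]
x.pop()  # 19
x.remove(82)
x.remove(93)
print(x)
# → [63, 31, 23, 25]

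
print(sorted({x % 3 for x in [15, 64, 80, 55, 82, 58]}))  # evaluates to [0, 1, 2]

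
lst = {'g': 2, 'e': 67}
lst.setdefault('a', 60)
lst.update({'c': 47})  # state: {'g': 2, 'e': 67, 'a': 60, 'c': 47}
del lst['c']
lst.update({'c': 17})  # {'g': 2, 'e': 67, 'a': 60, 'c': 17}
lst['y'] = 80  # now {'g': 2, 'e': 67, 'a': 60, 'c': 17, 'y': 80}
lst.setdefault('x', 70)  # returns 70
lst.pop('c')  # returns 17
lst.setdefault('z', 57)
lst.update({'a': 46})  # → {'g': 2, 'e': 67, 'a': 46, 'y': 80, 'x': 70, 'z': 57}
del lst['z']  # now {'g': 2, 'e': 67, 'a': 46, 'y': 80, 'x': 70}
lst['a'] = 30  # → {'g': 2, 'e': 67, 'a': 30, 'y': 80, 'x': 70}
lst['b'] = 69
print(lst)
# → {'g': 2, 'e': 67, 'a': 30, 'y': 80, 'x': 70, 'b': 69}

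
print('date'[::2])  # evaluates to dt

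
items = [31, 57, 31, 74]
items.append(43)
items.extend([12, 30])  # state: [31, 57, 31, 74, 43, 12, 30]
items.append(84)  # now [31, 57, 31, 74, 43, 12, 30, 84]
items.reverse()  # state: [84, 30, 12, 43, 74, 31, 57, 31]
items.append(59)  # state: [84, 30, 12, 43, 74, 31, 57, 31, 59]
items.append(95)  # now [84, 30, 12, 43, 74, 31, 57, 31, 59, 95]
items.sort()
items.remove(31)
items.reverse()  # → [95, 84, 74, 59, 57, 43, 31, 30, 12]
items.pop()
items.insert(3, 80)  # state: [95, 84, 74, 80, 59, 57, 43, 31, 30]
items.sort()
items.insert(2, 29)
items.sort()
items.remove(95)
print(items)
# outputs [29, 30, 31, 43, 57, 59, 74, 80, 84]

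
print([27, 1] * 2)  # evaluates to [27, 1, 27, 1]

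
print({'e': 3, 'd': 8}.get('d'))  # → 8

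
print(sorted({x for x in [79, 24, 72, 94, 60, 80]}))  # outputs [24, 60, 72, 79, 80, 94]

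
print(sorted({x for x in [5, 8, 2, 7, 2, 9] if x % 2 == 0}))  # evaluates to [2, 8]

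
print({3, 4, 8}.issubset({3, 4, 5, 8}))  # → True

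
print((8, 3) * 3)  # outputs (8, 3, 8, 3, 8, 3)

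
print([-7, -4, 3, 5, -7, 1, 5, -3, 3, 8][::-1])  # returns [8, 3, -3, 5, 1, -7, 5, 3, -4, -7]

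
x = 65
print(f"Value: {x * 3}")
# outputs Value: 195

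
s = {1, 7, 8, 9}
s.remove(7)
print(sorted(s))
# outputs [1, 8, 9]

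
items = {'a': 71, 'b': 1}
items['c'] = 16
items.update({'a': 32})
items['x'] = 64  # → {'a': 32, 'b': 1, 'c': 16, 'x': 64}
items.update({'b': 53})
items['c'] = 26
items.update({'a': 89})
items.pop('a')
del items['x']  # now {'b': 53, 'c': 26}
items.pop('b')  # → 53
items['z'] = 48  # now {'c': 26, 'z': 48}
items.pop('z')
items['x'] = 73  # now {'c': 26, 'x': 73}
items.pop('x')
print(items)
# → {'c': 26}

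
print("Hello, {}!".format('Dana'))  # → Hello, Dana!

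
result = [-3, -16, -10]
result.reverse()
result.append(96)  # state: [-10, -16, -3, 96]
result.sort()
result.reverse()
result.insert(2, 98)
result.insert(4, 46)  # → [96, -3, 98, -10, 46, -16]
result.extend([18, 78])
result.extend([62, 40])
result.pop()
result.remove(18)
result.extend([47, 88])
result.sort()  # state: [-16, -10, -3, 46, 47, 62, 78, 88, 96, 98]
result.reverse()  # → [98, 96, 88, 78, 62, 47, 46, -3, -10, -16]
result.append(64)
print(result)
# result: [98, 96, 88, 78, 62, 47, 46, -3, -10, -16, 64]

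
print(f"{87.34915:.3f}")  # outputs 87.349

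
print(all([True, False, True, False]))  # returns False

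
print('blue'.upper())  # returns BLUE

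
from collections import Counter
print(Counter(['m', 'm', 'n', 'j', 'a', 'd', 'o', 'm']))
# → Counter({'m': 3, 'n': 1, 'j': 1, 'a': 1, 'd': 1, 'o': 1})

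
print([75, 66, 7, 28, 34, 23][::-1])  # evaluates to [23, 34, 28, 7, 66, 75]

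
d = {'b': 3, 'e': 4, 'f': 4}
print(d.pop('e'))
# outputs 4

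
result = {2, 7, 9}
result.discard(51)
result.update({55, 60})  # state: {2, 7, 9, 55, 60}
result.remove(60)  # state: {2, 7, 9, 55}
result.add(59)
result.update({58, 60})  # {2, 7, 9, 55, 58, 59, 60}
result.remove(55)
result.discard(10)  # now {2, 7, 9, 58, 59, 60}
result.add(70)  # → {2, 7, 9, 58, 59, 60, 70}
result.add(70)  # {2, 7, 9, 58, 59, 60, 70}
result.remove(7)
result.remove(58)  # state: {2, 9, 59, 60, 70}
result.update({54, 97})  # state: {2, 9, 54, 59, 60, 70, 97}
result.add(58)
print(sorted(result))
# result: [2, 9, 54, 58, 59, 60, 70, 97]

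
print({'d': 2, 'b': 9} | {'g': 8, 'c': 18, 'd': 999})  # {'d': 999, 'b': 9, 'g': 8, 'c': 18}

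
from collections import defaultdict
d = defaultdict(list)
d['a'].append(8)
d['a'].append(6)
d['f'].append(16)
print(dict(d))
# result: {'a': [8, 6], 'f': [16]}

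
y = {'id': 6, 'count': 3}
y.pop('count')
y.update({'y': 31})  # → {'id': 6, 'y': 31}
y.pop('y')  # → 31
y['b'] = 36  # {'id': 6, 'b': 36}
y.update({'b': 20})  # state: {'id': 6, 'b': 20}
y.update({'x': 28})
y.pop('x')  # 28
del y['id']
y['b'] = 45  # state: {'b': 45}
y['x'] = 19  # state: {'b': 45, 'x': 19}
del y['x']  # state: {'b': 45}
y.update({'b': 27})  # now {'b': 27}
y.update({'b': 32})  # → {'b': 32}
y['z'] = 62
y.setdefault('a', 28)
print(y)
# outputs {'b': 32, 'z': 62, 'a': 28}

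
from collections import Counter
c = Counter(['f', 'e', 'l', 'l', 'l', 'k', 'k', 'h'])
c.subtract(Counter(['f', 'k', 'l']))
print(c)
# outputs Counter({'l': 2, 'e': 1, 'k': 1, 'h': 1, 'f': 0})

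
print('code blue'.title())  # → Code Blue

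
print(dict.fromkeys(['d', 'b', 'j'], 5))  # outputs {'d': 5, 'b': 5, 'j': 5}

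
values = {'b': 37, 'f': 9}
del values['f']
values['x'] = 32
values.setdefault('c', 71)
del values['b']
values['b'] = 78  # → {'x': 32, 'c': 71, 'b': 78}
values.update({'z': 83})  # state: {'x': 32, 'c': 71, 'b': 78, 'z': 83}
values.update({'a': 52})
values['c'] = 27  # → {'x': 32, 'c': 27, 'b': 78, 'z': 83, 'a': 52}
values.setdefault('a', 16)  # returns 52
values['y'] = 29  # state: {'x': 32, 'c': 27, 'b': 78, 'z': 83, 'a': 52, 'y': 29}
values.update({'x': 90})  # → {'x': 90, 'c': 27, 'b': 78, 'z': 83, 'a': 52, 'y': 29}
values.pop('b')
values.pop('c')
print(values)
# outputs {'x': 90, 'z': 83, 'a': 52, 'y': 29}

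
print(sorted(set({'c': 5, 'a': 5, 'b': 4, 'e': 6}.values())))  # [4, 5, 6]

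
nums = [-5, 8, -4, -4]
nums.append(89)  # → [-5, 8, -4, -4, 89]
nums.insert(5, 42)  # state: [-5, 8, -4, -4, 89, 42]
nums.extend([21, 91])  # [-5, 8, -4, -4, 89, 42, 21, 91]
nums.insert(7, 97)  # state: [-5, 8, -4, -4, 89, 42, 21, 97, 91]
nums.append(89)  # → [-5, 8, -4, -4, 89, 42, 21, 97, 91, 89]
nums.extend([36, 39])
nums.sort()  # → [-5, -4, -4, 8, 21, 36, 39, 42, 89, 89, 91, 97]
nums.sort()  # [-5, -4, -4, 8, 21, 36, 39, 42, 89, 89, 91, 97]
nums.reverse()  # [97, 91, 89, 89, 42, 39, 36, 21, 8, -4, -4, -5]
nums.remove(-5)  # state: [97, 91, 89, 89, 42, 39, 36, 21, 8, -4, -4]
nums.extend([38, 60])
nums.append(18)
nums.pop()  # 18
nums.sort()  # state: [-4, -4, 8, 21, 36, 38, 39, 42, 60, 89, 89, 91, 97]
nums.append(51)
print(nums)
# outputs [-4, -4, 8, 21, 36, 38, 39, 42, 60, 89, 89, 91, 97, 51]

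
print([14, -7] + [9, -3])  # [14, -7, 9, -3]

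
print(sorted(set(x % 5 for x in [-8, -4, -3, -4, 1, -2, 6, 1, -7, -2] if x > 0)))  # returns [1]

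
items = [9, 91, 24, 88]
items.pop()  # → 88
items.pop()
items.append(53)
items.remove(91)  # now [9, 53]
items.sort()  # [9, 53]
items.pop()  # 53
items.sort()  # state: [9]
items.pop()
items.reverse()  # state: []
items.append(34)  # [34]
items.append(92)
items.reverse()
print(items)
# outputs [92, 34]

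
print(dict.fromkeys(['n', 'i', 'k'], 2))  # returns {'n': 2, 'i': 2, 'k': 2}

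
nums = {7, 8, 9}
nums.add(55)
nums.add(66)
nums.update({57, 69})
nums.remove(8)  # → {7, 9, 55, 57, 66, 69}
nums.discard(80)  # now {7, 9, 55, 57, 66, 69}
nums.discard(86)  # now {7, 9, 55, 57, 66, 69}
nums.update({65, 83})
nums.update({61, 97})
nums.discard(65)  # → {7, 9, 55, 57, 61, 66, 69, 83, 97}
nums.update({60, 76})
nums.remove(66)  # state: {7, 9, 55, 57, 60, 61, 69, 76, 83, 97}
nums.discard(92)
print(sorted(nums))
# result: [7, 9, 55, 57, 60, 61, 69, 76, 83, 97]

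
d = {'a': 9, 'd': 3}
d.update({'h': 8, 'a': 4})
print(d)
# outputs {'a': 4, 'd': 3, 'h': 8}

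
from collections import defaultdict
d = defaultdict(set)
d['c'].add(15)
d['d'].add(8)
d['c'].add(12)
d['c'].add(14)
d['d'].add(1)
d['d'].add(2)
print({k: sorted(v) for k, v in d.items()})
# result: {'c': [12, 14, 15], 'd': [1, 2, 8]}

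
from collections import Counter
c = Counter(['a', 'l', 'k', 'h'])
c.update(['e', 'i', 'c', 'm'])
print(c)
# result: Counter({'a': 1, 'l': 1, 'k': 1, 'h': 1, 'e': 1, 'i': 1, 'c': 1, 'm': 1})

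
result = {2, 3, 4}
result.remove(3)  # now {2, 4}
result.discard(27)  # {2, 4}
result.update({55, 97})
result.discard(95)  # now {2, 4, 55, 97}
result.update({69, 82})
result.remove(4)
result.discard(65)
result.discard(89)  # {2, 55, 69, 82, 97}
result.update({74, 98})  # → {2, 55, 69, 74, 82, 97, 98}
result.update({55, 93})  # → {2, 55, 69, 74, 82, 93, 97, 98}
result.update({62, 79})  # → {2, 55, 62, 69, 74, 79, 82, 93, 97, 98}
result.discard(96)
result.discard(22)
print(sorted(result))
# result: [2, 55, 62, 69, 74, 79, 82, 93, 97, 98]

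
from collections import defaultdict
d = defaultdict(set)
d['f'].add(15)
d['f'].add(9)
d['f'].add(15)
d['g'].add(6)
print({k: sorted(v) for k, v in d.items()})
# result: {'f': [9, 15], 'g': [6]}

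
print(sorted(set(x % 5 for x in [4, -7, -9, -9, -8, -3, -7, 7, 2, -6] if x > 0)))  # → [2, 4]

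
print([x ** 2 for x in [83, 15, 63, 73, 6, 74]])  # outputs [6889, 225, 3969, 5329, 36, 5476]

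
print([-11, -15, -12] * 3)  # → [-11, -15, -12, -11, -15, -12, -11, -15, -12]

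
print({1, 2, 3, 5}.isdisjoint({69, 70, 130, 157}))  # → True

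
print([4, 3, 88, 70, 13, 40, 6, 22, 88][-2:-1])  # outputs [22]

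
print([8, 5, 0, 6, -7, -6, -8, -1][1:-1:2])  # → [5, 6, -6]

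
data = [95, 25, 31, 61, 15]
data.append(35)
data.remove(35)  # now [95, 25, 31, 61, 15]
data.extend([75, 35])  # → [95, 25, 31, 61, 15, 75, 35]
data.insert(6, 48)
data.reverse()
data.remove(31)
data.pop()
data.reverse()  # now [25, 61, 15, 75, 48, 35]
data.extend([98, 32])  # [25, 61, 15, 75, 48, 35, 98, 32]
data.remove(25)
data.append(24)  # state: [61, 15, 75, 48, 35, 98, 32, 24]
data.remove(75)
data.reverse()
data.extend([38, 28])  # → [24, 32, 98, 35, 48, 15, 61, 38, 28]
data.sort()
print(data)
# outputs [15, 24, 28, 32, 35, 38, 48, 61, 98]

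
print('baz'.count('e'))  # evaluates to 0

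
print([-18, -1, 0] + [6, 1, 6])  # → [-18, -1, 0, 6, 1, 6]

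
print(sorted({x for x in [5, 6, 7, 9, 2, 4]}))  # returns [2, 4, 5, 6, 7, 9]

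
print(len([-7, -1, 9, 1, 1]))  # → 5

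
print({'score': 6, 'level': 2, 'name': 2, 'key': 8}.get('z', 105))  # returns 105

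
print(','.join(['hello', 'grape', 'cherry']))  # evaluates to hello,grape,cherry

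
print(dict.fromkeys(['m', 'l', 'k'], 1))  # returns {'m': 1, 'l': 1, 'k': 1}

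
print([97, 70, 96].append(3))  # None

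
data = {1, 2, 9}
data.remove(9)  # {1, 2}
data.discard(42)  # {1, 2}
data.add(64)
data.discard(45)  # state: {1, 2, 64}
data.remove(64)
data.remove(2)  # {1}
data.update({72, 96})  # {1, 72, 96}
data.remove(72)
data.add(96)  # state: {1, 96}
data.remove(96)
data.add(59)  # {1, 59}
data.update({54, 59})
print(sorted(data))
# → [1, 54, 59]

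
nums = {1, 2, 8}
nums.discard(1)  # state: {2, 8}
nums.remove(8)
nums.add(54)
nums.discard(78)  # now {2, 54}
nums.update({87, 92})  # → {2, 54, 87, 92}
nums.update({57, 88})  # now {2, 54, 57, 87, 88, 92}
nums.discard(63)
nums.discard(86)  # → {2, 54, 57, 87, 88, 92}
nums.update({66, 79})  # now {2, 54, 57, 66, 79, 87, 88, 92}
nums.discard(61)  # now {2, 54, 57, 66, 79, 87, 88, 92}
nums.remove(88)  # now {2, 54, 57, 66, 79, 87, 92}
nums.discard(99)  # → {2, 54, 57, 66, 79, 87, 92}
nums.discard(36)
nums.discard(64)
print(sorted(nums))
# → [2, 54, 57, 66, 79, 87, 92]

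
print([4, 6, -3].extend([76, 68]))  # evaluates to None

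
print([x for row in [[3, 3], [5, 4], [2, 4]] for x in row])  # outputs [3, 3, 5, 4, 2, 4]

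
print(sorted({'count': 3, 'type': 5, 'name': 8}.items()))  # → [('count', 3), ('name', 8), ('type', 5)]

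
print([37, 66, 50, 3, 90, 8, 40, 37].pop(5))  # 8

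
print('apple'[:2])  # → ap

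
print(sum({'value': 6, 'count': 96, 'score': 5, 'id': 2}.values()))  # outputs 109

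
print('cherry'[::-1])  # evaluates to yrrehc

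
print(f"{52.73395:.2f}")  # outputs 52.73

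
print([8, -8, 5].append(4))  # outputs None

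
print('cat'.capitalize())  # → Cat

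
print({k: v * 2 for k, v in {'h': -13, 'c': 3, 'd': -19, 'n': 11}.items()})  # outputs {'h': -26, 'c': 6, 'd': -38, 'n': 22}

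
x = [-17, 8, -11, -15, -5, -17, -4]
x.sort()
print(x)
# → [-17, -17, -15, -11, -5, -4, 8]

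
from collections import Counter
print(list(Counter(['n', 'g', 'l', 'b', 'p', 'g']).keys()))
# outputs ['n', 'g', 'l', 'b', 'p']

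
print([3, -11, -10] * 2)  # [3, -11, -10, 3, -11, -10]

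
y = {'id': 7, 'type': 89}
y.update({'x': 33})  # {'id': 7, 'type': 89, 'x': 33}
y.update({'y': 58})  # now {'id': 7, 'type': 89, 'x': 33, 'y': 58}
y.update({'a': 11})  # {'id': 7, 'type': 89, 'x': 33, 'y': 58, 'a': 11}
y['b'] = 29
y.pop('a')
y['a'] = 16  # {'id': 7, 'type': 89, 'x': 33, 'y': 58, 'b': 29, 'a': 16}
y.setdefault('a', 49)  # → 16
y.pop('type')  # 89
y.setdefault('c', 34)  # 34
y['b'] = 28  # {'id': 7, 'x': 33, 'y': 58, 'b': 28, 'a': 16, 'c': 34}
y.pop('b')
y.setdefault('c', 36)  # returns 34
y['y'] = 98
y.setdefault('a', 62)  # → 16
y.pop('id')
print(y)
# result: {'x': 33, 'y': 98, 'a': 16, 'c': 34}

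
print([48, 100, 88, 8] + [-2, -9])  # [48, 100, 88, 8, -2, -9]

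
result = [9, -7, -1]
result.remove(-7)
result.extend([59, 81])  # [9, -1, 59, 81]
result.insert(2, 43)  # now [9, -1, 43, 59, 81]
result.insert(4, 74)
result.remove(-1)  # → [9, 43, 59, 74, 81]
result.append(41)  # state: [9, 43, 59, 74, 81, 41]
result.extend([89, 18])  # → [9, 43, 59, 74, 81, 41, 89, 18]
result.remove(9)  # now [43, 59, 74, 81, 41, 89, 18]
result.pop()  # 18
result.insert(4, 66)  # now [43, 59, 74, 81, 66, 41, 89]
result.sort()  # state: [41, 43, 59, 66, 74, 81, 89]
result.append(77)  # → [41, 43, 59, 66, 74, 81, 89, 77]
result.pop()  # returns 77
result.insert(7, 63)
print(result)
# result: [41, 43, 59, 66, 74, 81, 89, 63]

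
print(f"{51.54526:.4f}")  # 51.5453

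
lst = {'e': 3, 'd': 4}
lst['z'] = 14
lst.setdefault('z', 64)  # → 14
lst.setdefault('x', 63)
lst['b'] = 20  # {'e': 3, 'd': 4, 'z': 14, 'x': 63, 'b': 20}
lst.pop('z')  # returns 14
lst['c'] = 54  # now {'e': 3, 'd': 4, 'x': 63, 'b': 20, 'c': 54}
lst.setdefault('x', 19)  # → 63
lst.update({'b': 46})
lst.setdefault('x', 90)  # 63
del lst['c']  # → {'e': 3, 'd': 4, 'x': 63, 'b': 46}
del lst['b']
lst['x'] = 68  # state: {'e': 3, 'd': 4, 'x': 68}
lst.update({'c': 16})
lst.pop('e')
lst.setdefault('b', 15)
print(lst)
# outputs {'d': 4, 'x': 68, 'c': 16, 'b': 15}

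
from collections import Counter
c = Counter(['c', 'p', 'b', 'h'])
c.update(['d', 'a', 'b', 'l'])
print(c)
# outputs Counter({'b': 2, 'c': 1, 'p': 1, 'h': 1, 'd': 1, 'a': 1, 'l': 1})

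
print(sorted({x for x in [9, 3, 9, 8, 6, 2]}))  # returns [2, 3, 6, 8, 9]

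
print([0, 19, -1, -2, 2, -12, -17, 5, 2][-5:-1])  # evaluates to [2, -12, -17, 5]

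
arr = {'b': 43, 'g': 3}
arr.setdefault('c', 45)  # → 45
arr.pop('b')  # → 43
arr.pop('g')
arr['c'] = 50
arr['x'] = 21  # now {'c': 50, 'x': 21}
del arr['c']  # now {'x': 21}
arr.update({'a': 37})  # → {'x': 21, 'a': 37}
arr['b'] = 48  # {'x': 21, 'a': 37, 'b': 48}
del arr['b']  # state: {'x': 21, 'a': 37}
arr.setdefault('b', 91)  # 91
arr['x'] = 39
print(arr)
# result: {'x': 39, 'a': 37, 'b': 91}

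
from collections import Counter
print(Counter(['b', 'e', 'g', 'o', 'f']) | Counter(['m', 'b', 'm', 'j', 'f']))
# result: Counter({'m': 2, 'b': 1, 'e': 1, 'g': 1, 'o': 1, 'f': 1, 'j': 1})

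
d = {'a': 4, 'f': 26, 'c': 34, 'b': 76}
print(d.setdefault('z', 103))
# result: 103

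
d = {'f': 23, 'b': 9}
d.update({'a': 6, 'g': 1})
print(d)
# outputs {'f': 23, 'b': 9, 'a': 6, 'g': 1}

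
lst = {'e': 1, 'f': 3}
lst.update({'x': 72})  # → {'e': 1, 'f': 3, 'x': 72}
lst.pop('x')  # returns 72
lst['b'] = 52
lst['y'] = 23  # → {'e': 1, 'f': 3, 'b': 52, 'y': 23}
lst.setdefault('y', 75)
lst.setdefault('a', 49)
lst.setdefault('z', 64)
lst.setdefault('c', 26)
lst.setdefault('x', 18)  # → 18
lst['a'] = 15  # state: {'e': 1, 'f': 3, 'b': 52, 'y': 23, 'a': 15, 'z': 64, 'c': 26, 'x': 18}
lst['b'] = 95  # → {'e': 1, 'f': 3, 'b': 95, 'y': 23, 'a': 15, 'z': 64, 'c': 26, 'x': 18}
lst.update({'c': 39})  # {'e': 1, 'f': 3, 'b': 95, 'y': 23, 'a': 15, 'z': 64, 'c': 39, 'x': 18}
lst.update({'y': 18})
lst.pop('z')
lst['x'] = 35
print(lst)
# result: {'e': 1, 'f': 3, 'b': 95, 'y': 18, 'a': 15, 'c': 39, 'x': 35}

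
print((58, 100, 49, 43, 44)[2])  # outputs 49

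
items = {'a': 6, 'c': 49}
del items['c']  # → {'a': 6}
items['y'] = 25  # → {'a': 6, 'y': 25}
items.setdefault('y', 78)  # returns 25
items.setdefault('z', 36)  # 36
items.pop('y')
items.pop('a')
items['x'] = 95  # {'z': 36, 'x': 95}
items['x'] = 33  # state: {'z': 36, 'x': 33}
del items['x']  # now {'z': 36}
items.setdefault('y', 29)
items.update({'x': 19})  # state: {'z': 36, 'y': 29, 'x': 19}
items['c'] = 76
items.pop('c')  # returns 76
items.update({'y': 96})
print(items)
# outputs {'z': 36, 'y': 96, 'x': 19}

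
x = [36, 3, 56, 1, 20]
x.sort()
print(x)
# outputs [1, 3, 20, 36, 56]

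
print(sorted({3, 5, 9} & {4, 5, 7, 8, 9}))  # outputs [5, 9]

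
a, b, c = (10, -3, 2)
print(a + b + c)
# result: 9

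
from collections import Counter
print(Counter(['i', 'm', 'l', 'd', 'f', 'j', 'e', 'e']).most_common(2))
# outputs [('e', 2), ('i', 1)]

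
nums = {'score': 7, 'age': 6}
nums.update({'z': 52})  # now {'score': 7, 'age': 6, 'z': 52}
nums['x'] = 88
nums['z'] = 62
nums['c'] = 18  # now {'score': 7, 'age': 6, 'z': 62, 'x': 88, 'c': 18}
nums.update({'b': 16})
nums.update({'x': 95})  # {'score': 7, 'age': 6, 'z': 62, 'x': 95, 'c': 18, 'b': 16}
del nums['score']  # {'age': 6, 'z': 62, 'x': 95, 'c': 18, 'b': 16}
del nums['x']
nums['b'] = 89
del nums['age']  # {'z': 62, 'c': 18, 'b': 89}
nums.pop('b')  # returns 89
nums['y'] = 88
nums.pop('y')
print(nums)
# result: {'z': 62, 'c': 18}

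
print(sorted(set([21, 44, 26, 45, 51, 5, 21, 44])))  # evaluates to [5, 21, 26, 44, 45, 51]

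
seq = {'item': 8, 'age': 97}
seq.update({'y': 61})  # {'item': 8, 'age': 97, 'y': 61}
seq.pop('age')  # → 97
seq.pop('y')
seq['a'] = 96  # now {'item': 8, 'a': 96}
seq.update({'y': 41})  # {'item': 8, 'a': 96, 'y': 41}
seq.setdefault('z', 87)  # 87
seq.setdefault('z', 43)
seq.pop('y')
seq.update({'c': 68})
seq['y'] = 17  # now {'item': 8, 'a': 96, 'z': 87, 'c': 68, 'y': 17}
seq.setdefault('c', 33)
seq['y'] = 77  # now {'item': 8, 'a': 96, 'z': 87, 'c': 68, 'y': 77}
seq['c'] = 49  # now {'item': 8, 'a': 96, 'z': 87, 'c': 49, 'y': 77}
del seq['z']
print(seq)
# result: {'item': 8, 'a': 96, 'c': 49, 'y': 77}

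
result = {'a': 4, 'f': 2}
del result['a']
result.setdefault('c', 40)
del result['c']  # {'f': 2}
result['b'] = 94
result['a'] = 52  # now {'f': 2, 'b': 94, 'a': 52}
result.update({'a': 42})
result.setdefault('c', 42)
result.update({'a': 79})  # {'f': 2, 'b': 94, 'a': 79, 'c': 42}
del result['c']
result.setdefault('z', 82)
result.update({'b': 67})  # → {'f': 2, 'b': 67, 'a': 79, 'z': 82}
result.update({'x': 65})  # {'f': 2, 'b': 67, 'a': 79, 'z': 82, 'x': 65}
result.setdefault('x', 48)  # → 65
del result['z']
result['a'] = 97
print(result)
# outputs {'f': 2, 'b': 67, 'a': 97, 'x': 65}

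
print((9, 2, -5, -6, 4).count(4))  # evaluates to 1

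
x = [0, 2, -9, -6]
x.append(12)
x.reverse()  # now [12, -6, -9, 2, 0]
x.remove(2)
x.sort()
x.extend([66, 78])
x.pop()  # 78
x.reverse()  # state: [66, 12, 0, -6, -9]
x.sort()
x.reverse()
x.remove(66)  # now [12, 0, -6, -9]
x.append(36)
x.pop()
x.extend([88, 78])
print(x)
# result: [12, 0, -6, -9, 88, 78]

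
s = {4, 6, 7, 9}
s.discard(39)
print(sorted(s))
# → [4, 6, 7, 9]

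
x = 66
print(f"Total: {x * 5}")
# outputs Total: 330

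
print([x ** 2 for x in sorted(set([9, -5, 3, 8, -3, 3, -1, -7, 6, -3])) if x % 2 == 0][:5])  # [36, 64]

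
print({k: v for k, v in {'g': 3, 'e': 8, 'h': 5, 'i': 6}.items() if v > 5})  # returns {'e': 8, 'i': 6}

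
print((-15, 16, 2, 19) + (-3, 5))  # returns (-15, 16, 2, 19, -3, 5)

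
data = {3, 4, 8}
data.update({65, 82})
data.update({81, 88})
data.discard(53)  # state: {3, 4, 8, 65, 81, 82, 88}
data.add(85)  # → {3, 4, 8, 65, 81, 82, 85, 88}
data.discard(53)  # {3, 4, 8, 65, 81, 82, 85, 88}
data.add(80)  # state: {3, 4, 8, 65, 80, 81, 82, 85, 88}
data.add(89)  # {3, 4, 8, 65, 80, 81, 82, 85, 88, 89}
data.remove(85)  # {3, 4, 8, 65, 80, 81, 82, 88, 89}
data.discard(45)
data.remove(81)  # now {3, 4, 8, 65, 80, 82, 88, 89}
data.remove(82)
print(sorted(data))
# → [3, 4, 8, 65, 80, 88, 89]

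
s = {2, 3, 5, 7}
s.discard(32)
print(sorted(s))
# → [2, 3, 5, 7]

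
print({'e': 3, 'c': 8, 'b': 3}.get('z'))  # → None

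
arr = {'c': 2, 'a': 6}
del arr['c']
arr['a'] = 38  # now {'a': 38}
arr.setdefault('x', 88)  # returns 88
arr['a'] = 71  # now {'a': 71, 'x': 88}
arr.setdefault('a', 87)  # 71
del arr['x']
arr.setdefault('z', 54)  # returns 54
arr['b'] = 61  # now {'a': 71, 'z': 54, 'b': 61}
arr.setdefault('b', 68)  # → 61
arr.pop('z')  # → 54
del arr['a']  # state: {'b': 61}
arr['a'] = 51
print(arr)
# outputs {'b': 61, 'a': 51}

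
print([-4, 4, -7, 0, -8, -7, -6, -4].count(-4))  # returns 2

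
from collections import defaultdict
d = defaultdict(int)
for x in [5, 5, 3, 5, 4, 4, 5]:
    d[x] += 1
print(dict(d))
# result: {5: 4, 3: 1, 4: 2}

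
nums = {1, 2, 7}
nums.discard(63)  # {1, 2, 7}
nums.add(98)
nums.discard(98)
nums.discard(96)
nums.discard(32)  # {1, 2, 7}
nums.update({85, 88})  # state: {1, 2, 7, 85, 88}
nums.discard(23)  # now {1, 2, 7, 85, 88}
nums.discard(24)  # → {1, 2, 7, 85, 88}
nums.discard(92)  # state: {1, 2, 7, 85, 88}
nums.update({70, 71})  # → {1, 2, 7, 70, 71, 85, 88}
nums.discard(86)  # {1, 2, 7, 70, 71, 85, 88}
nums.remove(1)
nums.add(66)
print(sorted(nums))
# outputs [2, 7, 66, 70, 71, 85, 88]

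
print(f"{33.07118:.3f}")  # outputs 33.071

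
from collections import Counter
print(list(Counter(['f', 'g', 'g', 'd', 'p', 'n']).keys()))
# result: ['f', 'g', 'd', 'p', 'n']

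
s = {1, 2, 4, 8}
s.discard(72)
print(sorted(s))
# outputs [1, 2, 4, 8]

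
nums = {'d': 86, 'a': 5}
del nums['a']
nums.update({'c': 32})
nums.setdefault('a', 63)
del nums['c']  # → {'d': 86, 'a': 63}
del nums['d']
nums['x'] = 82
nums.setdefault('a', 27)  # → 63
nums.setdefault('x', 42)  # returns 82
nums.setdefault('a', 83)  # 63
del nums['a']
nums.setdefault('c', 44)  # 44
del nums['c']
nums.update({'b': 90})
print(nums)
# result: {'x': 82, 'b': 90}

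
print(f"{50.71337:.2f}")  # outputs 50.71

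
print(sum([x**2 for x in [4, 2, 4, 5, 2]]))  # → 65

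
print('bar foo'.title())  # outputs Bar Foo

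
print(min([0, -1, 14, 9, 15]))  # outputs -1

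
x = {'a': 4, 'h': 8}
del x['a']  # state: {'h': 8}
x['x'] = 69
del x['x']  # {'h': 8}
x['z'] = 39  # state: {'h': 8, 'z': 39}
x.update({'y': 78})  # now {'h': 8, 'z': 39, 'y': 78}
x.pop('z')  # 39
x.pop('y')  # 78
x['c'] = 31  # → {'h': 8, 'c': 31}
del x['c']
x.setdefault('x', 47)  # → 47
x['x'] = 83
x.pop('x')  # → 83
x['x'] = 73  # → {'h': 8, 'x': 73}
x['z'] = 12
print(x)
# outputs {'h': 8, 'x': 73, 'z': 12}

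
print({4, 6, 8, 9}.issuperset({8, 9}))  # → True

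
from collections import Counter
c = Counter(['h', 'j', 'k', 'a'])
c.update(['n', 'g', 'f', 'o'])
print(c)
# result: Counter({'h': 1, 'j': 1, 'k': 1, 'a': 1, 'n': 1, 'g': 1, 'f': 1, 'o': 1})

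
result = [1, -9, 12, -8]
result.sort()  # [-9, -8, 1, 12]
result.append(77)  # [-9, -8, 1, 12, 77]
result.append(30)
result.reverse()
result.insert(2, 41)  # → [30, 77, 41, 12, 1, -8, -9]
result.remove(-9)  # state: [30, 77, 41, 12, 1, -8]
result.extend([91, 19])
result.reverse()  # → [19, 91, -8, 1, 12, 41, 77, 30]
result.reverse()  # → [30, 77, 41, 12, 1, -8, 91, 19]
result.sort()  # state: [-8, 1, 12, 19, 30, 41, 77, 91]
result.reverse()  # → [91, 77, 41, 30, 19, 12, 1, -8]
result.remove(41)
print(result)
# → [91, 77, 30, 19, 12, 1, -8]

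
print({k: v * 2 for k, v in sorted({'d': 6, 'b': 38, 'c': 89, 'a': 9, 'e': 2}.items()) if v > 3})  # {'a': 18, 'b': 76, 'c': 178, 'd': 12}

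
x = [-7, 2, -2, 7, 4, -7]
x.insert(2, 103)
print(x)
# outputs [-7, 2, 103, -2, 7, 4, -7]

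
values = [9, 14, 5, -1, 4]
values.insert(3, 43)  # [9, 14, 5, 43, -1, 4]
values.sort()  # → [-1, 4, 5, 9, 14, 43]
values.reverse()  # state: [43, 14, 9, 5, 4, -1]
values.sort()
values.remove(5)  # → [-1, 4, 9, 14, 43]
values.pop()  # 43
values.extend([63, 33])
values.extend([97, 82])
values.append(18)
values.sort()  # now [-1, 4, 9, 14, 18, 33, 63, 82, 97]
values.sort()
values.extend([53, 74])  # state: [-1, 4, 9, 14, 18, 33, 63, 82, 97, 53, 74]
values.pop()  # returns 74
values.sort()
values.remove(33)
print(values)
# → [-1, 4, 9, 14, 18, 53, 63, 82, 97]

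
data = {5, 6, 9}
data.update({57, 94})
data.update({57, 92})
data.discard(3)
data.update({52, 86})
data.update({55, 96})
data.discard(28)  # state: {5, 6, 9, 52, 55, 57, 86, 92, 94, 96}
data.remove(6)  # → {5, 9, 52, 55, 57, 86, 92, 94, 96}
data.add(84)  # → {5, 9, 52, 55, 57, 84, 86, 92, 94, 96}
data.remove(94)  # {5, 9, 52, 55, 57, 84, 86, 92, 96}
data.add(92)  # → {5, 9, 52, 55, 57, 84, 86, 92, 96}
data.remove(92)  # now {5, 9, 52, 55, 57, 84, 86, 96}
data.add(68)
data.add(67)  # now {5, 9, 52, 55, 57, 67, 68, 84, 86, 96}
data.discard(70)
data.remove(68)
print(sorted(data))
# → [5, 9, 52, 55, 57, 67, 84, 86, 96]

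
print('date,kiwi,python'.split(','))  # ['date', 'kiwi', 'python']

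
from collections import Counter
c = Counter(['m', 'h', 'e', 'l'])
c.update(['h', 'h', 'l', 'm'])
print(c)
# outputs Counter({'h': 3, 'm': 2, 'l': 2, 'e': 1})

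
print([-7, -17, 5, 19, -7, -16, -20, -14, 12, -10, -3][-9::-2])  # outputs [5, -7]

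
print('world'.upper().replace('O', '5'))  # W5RLD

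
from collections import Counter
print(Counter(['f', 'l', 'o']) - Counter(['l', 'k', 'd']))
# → Counter({'f': 1, 'o': 1})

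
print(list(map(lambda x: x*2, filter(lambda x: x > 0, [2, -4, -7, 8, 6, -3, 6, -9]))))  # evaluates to [4, 16, 12, 12]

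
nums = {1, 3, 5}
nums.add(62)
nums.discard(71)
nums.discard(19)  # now {1, 3, 5, 62}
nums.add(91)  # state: {1, 3, 5, 62, 91}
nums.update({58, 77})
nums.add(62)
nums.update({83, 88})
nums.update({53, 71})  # {1, 3, 5, 53, 58, 62, 71, 77, 83, 88, 91}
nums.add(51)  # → {1, 3, 5, 51, 53, 58, 62, 71, 77, 83, 88, 91}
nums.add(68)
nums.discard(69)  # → {1, 3, 5, 51, 53, 58, 62, 68, 71, 77, 83, 88, 91}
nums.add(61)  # {1, 3, 5, 51, 53, 58, 61, 62, 68, 71, 77, 83, 88, 91}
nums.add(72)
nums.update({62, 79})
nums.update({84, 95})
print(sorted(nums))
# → [1, 3, 5, 51, 53, 58, 61, 62, 68, 71, 72, 77, 79, 83, 84, 88, 91, 95]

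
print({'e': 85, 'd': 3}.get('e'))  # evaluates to 85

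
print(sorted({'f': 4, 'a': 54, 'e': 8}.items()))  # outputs [('a', 54), ('e', 8), ('f', 4)]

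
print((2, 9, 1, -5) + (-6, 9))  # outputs (2, 9, 1, -5, -6, 9)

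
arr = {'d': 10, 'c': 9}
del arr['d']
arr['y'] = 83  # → {'c': 9, 'y': 83}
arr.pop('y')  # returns 83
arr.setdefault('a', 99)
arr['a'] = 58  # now {'c': 9, 'a': 58}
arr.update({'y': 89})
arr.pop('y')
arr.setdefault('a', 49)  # 58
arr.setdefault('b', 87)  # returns 87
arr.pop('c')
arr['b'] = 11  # {'a': 58, 'b': 11}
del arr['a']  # {'b': 11}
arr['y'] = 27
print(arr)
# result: {'b': 11, 'y': 27}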